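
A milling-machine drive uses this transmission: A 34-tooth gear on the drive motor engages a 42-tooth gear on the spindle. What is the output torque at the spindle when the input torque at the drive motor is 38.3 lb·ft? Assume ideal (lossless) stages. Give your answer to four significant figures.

47.31 lb·ft

Gear mesh: ratio = 42/34 = 1.2353; torque at the spindle = 38.3 × 1.2353 = 47.312 lb·ft.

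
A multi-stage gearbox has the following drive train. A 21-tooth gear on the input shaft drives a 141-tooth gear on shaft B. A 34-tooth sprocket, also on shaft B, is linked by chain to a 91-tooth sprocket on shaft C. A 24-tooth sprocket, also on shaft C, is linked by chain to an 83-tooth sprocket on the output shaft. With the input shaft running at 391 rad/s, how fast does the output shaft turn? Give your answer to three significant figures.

6.29 rad/s

Gear mesh: ratio = 141/21 = 6.7143, so shaft B turns at 391 / 6.7143 = 58.234 rad/s.
Chain: ratio = 91/34 = 2.6765, so shaft C turns at 58.234 / 2.6765 = 21.758 rad/s.
Chain: ratio = 83/24 = 3.4583, so the output shaft turns at 21.758 / 3.4583 = 6.2914 rad/s.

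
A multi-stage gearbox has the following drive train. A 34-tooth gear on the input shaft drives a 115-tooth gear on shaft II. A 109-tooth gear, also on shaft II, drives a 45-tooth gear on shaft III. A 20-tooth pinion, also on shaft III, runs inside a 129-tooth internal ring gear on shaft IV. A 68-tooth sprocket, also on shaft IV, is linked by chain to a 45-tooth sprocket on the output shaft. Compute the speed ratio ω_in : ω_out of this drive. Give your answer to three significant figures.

Each stage contributes driven/driver: gear mesh 115/34 = 3.3824, gear mesh 45/109 = 0.41284, internal gear 129/20 = 6.45, chain 45/68 = 0.66176.
Overall: 3.3824 × 0.41284 × 6.45 × 0.66176 = 5.9603.

5.96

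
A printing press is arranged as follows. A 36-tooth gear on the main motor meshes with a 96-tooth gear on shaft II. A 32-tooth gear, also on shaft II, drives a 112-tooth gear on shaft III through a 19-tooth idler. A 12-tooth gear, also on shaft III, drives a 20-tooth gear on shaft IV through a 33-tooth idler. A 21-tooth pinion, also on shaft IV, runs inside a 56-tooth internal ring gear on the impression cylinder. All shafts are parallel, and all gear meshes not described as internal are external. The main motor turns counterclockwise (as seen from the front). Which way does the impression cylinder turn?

clockwise

the main motor → shaft II: external mesh, 1 reversal → CW.
shaft II → shaft III: driver → idler → driven is 2 external meshes, 2 reversals → CW.
shaft III → shaft IV: driver → idler → driven is 2 external meshes, 2 reversals → CW.
shaft IV → the impression cylinder: internal mesh, same direction → CW.
5 reversals in total — an odd number — so the impression cylinder turns opposite to the main motor.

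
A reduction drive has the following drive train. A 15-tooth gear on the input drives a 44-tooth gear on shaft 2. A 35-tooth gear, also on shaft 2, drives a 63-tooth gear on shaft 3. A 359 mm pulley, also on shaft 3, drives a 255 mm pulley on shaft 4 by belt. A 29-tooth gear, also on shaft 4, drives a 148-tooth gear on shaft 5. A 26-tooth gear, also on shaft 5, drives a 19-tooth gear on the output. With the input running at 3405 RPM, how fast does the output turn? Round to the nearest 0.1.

the input → shaft 2 (gear mesh, 44/15): 3405 ÷ 2.9333 = 1160.8 RPM
shaft 2 → shaft 3 (gear mesh, 63/35): 1160.8 ÷ 1.8 = 644.89 RPM
shaft 3 → shaft 4 (belt, 255/359): 644.89 ÷ 0.71031 = 907.9 RPM
shaft 4 → shaft 5 (gear mesh, 148/29): 907.9 ÷ 5.1034 = 177.9 RPM
shaft 5 → the output (gear mesh, 19/26): 177.9 ÷ 0.73077 = 243.44 RPM

243.4 RPM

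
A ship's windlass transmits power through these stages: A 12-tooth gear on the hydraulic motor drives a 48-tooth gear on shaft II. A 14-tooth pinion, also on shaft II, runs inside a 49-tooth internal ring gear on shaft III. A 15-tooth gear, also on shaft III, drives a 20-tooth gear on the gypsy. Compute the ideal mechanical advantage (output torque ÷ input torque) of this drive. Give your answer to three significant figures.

Each stage contributes driven/driver: gear mesh 48/12 = 4, internal gear 49/14 = 3.5, gear mesh 20/15 = 1.3333.
Overall: 4 × 3.5 × 1.3333 = 18.667.

18.7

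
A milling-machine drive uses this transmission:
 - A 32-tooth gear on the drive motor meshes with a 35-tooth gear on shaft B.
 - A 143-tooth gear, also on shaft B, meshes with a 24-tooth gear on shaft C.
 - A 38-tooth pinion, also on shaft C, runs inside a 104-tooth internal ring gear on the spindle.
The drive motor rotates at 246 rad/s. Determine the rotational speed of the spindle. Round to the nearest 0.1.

gear mesh 35/32 = 1.0938 → 246/1.0938 = 224.91 rad/s
gear mesh 24/143 = 0.16783 → 224.91/0.16783 = 1340.1 rad/s
internal gear 104/38 = 2.7368 → 1340.1/2.7368 = 489.66 rad/s

489.7 rad/s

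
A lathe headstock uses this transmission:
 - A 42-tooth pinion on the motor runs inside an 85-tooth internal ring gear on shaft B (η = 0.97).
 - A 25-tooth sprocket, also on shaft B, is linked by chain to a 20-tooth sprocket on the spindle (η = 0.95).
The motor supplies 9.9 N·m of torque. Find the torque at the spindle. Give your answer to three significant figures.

14.8 N·m

Internal gear: ratio = 85/42 = 2.0238; torque at shaft B = 9.9 × 2.0238 × 0.97 = 19.435 N·m.
Chain: ratio = 20/25 = 0.8; torque at the spindle = 19.435 × 0.8 × 0.95 = 14.77 N·m.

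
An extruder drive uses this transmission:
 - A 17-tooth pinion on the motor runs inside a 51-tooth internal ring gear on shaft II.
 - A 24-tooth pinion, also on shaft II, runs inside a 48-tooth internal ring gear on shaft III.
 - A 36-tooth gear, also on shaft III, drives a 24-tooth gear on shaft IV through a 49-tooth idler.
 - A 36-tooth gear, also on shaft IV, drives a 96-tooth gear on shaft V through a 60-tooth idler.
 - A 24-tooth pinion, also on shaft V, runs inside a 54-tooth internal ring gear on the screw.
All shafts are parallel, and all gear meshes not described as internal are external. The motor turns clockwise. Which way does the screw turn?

the motor → shaft II: internal mesh, same direction → CW.
shaft II → shaft III: internal mesh, same direction → CW.
shaft III → shaft IV: driver → idler → driven is 2 external meshes, 2 reversals → CW.
shaft IV → shaft V: driver → idler → driven is 2 external meshes, 2 reversals → CW.
shaft V → the screw: internal mesh, same direction → CW.
4 reversals in total — an even number — so the screw turns the same way as the motor.

clockwise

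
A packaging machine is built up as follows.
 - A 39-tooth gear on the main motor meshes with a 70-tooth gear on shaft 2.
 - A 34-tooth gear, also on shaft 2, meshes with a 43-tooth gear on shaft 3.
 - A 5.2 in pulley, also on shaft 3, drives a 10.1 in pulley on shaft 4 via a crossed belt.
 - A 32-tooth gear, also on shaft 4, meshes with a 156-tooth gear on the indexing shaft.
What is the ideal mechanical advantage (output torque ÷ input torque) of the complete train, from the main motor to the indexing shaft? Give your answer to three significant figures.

Each stage contributes driven/driver: gear mesh 70/39 = 1.7949, gear mesh 43/34 = 1.2647, belt 10.1/5.2 = 1.9423, gear mesh 156/32 = 4.875.
Overall: 1.7949 × 1.2647 × 1.9423 × 4.875 = 21.494.

21.5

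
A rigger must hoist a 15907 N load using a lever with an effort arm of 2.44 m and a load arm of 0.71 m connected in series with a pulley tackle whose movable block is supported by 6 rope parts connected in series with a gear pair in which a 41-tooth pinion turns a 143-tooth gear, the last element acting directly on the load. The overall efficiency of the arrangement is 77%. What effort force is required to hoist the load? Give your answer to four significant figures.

287.3 N

Lever MA = effort arm / load arm = 2.44/0.71 = 3.4366.
Block-and-tackle MA = number of supporting rope parts = 6.
Gear pair MA = 143/41 = 3.4878.
Combined ideal MA = 3.4366 × 6 × 3.4878 = 71.918.
Actual MA = 71.918 × 0.77 = 55.377.
Effort = load / actual MA = 15907 / 55.377 = 287.25 N.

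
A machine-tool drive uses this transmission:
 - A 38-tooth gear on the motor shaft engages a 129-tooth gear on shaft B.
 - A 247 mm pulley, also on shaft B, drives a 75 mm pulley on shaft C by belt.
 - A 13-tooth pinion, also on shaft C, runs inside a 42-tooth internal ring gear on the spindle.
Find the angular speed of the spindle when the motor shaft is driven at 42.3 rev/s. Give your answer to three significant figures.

12.7 rev/s

gear mesh 129/38 = 3.3947 → 42.3/3.3947 = 12.46 rev/s
belt 75/247 = 0.30364 → 12.46/0.30364 = 41.036 rev/s
internal gear 42/13 = 3.2308 → 41.036/3.2308 = 12.702 rev/s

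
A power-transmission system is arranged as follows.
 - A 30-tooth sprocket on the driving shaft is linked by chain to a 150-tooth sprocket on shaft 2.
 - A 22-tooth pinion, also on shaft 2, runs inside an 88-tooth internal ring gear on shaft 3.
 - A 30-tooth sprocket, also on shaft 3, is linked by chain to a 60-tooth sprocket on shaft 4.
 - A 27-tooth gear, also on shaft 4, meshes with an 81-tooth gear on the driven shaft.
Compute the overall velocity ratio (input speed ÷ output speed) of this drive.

Each stage contributes driven/driver: chain 150/30 = 5, internal gear 88/22 = 4, chain 60/30 = 2, gear mesh 81/27 = 3.
Overall: 5 × 4 × 2 × 3 = 120.

120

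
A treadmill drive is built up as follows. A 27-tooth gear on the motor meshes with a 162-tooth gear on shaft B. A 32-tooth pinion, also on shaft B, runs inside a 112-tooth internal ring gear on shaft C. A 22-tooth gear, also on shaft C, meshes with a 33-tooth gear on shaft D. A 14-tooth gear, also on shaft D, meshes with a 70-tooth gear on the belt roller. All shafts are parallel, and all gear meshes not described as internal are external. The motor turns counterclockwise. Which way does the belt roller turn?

clockwise

the motor → shaft B: external mesh, 1 reversal → CW.
shaft B → shaft C: internal mesh, same direction → CW.
shaft C → shaft D: external mesh, 1 reversal → CCW.
shaft D → the belt roller: external mesh, 1 reversal → CW.
3 reversals in total — an odd number — so the belt roller turns opposite to the motor.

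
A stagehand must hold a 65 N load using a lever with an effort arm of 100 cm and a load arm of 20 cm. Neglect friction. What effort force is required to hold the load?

Lever MA = effort arm / load arm = 100/20 = 5.
Effort = load / MA = 65 / 5 = 13 N.

13 N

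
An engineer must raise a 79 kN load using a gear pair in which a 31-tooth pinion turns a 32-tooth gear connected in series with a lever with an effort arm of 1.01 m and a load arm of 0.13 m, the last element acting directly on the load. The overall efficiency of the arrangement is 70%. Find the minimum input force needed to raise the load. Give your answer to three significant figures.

14.1 kN

Gear pair MA = 32/31 = 1.0323.
Lever MA = effort arm / load arm = 1.01/0.13 = 7.7692.
Combined ideal MA = 1.0323 × 7.7692 = 8.0199.
Actual MA = 8.0199 × 0.70 = 5.6139.
Effort = load / actual MA = 79 / 5.6139 = 14.072 kN.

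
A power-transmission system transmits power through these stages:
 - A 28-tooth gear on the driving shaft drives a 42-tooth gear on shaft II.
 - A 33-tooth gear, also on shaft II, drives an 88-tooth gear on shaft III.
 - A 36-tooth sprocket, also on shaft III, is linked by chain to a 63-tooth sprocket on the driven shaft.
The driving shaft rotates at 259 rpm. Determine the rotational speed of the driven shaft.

Gear mesh: ratio = 42/28 = 1.5, so shaft II turns at 259 / 1.5 = 172.67 rpm.
Gear mesh: ratio = 88/33 = 2.6667, so shaft III turns at 172.67 / 2.6667 = 64.75 rpm.
Chain: ratio = 63/36 = 1.75, so the driven shaft turns at 64.75 / 1.75 = 37 rpm.

37 rpm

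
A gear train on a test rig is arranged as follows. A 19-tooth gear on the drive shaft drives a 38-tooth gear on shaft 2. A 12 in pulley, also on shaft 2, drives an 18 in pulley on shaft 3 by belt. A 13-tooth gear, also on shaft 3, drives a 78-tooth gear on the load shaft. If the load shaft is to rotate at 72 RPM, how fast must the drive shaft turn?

1296 RPM

Overall ratio R = 2 × 1.5 × 6 = 18.
Required input speed = output speed × R = 72 × 18 = 1296 RPM.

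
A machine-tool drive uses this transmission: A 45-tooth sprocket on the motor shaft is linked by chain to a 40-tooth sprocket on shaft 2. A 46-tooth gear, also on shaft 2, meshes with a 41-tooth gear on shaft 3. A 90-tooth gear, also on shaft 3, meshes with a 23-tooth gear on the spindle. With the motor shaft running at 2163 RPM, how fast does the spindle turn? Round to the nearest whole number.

10683 RPM

Chain: ratio = 40/45 = 0.88889, so shaft 2 turns at 2163 / 0.88889 = 2433.4 RPM.
Gear mesh: ratio = 41/46 = 0.8913, so shaft 3 turns at 2433.4 / 0.8913 = 2730.1 RPM.
Gear mesh: ratio = 23/90 = 0.25556, so the spindle turns at 2730.1 / 0.25556 = 10683 RPM.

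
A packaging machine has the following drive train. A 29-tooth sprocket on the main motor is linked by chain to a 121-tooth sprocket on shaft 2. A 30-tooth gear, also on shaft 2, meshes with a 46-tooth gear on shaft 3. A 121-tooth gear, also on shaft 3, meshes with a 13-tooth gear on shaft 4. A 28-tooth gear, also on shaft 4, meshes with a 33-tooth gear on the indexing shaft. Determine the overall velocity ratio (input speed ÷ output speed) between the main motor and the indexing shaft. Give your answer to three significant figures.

0.810

Each stage contributes driven/driver: chain 121/29 = 4.1724, gear mesh 46/30 = 1.5333, gear mesh 13/121 = 0.10744, gear mesh 33/28 = 1.1786.
Overall: 4.1724 × 1.5333 × 0.10744 × 1.1786 = 0.8101.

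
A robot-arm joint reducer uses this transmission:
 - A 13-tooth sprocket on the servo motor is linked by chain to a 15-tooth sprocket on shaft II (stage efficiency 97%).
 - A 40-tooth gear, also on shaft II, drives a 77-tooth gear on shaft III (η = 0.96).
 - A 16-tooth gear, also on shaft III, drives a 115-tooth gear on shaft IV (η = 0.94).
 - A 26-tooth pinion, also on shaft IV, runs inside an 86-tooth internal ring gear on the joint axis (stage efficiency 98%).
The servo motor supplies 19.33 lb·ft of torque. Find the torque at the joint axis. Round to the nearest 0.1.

After the chain (15/13): 19.33 × 1.1538 × 0.97 = 21.635 lb·ft
After the gear mesh (77/40): 21.635 × 1.925 × 0.96 = 39.981 lb·ft
After the gear mesh (115/16): 39.981 × 7.1875 × 0.94 = 270.12 lb·ft
After the internal gear (86/26): 270.12 × 3.3077 × 0.98 = 875.61 lb·ft

875.6 lb·ft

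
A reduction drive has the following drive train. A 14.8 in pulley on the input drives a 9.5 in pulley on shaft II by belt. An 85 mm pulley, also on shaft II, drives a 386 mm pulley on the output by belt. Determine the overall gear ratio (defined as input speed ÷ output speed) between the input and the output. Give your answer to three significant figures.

Each stage contributes driven/driver: belt 9.5/14.8 = 0.64189, belt 386/85 = 4.5412.
Overall: 0.64189 × 4.5412 = 2.9149.

2.91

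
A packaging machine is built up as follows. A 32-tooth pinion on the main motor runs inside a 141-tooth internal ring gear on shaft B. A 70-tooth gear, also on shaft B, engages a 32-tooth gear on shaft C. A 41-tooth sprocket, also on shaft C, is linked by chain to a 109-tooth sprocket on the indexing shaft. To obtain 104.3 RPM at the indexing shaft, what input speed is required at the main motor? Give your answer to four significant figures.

Overall ratio R = 4.4062 × 0.45714 × 2.6585 = 5.3551.
Required input speed = output speed × R = 104.3 × 5.3551 = 558.53 RPM.

558.5 RPM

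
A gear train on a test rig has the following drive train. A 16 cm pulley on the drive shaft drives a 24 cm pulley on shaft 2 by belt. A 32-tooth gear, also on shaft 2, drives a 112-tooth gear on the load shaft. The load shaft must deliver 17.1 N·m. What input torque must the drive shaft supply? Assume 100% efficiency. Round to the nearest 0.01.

Overall ratio R = 1.5 × 3.5 = 5.25.
Input torque = output torque / R = 17.1 / 5.25 = 3.2571 N·m.

3.26 N·m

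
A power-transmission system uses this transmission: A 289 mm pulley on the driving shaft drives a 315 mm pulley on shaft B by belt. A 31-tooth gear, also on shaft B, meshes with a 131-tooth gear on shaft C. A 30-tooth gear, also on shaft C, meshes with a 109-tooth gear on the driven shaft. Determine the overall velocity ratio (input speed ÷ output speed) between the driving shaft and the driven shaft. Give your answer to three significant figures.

16.7

Each stage contributes driven/driver: belt 315/289 = 1.09, gear mesh 131/31 = 4.2258, gear mesh 109/30 = 3.6333.
Overall: 1.09 × 4.2258 × 3.6333 = 16.735.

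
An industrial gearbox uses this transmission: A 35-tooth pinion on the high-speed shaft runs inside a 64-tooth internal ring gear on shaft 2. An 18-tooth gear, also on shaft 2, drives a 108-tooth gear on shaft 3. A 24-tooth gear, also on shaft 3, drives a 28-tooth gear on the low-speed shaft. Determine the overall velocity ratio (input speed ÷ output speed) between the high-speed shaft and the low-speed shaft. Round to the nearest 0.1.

Each stage contributes driven/driver: internal gear 64/35 = 1.8286, gear mesh 108/18 = 6, gear mesh 28/24 = 1.1667.
Overall: 1.8286 × 6 × 1.1667 = 12.8.

12.8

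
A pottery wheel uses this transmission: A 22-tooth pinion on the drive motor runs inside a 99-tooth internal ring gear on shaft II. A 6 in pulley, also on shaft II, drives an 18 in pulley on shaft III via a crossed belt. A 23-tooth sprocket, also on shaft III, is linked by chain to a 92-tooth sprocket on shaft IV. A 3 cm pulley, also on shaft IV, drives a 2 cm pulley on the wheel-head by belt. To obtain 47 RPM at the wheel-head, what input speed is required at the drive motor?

Overall ratio R = 4.5 × 3 × 4 × 0.66667 = 36.
Required input speed = output speed × R = 47 × 36 = 1692 RPM.

1692 RPM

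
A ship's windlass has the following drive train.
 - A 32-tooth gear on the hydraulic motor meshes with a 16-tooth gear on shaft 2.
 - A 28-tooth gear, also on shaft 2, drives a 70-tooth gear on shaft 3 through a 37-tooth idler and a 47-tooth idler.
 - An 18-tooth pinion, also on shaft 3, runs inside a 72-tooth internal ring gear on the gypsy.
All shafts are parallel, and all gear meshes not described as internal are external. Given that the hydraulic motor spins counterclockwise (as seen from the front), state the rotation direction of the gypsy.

counterclockwise

the hydraulic motor → shaft 2: external mesh, 1 reversal → CW.
shaft 2 → shaft 3: driver → idler → idler → driven is 3 external meshes, 3 reversals → CCW.
shaft 3 → the gypsy: internal mesh, same direction → CCW.
4 reversals in total — an even number — so the gypsy turns the same way as the hydraulic motor.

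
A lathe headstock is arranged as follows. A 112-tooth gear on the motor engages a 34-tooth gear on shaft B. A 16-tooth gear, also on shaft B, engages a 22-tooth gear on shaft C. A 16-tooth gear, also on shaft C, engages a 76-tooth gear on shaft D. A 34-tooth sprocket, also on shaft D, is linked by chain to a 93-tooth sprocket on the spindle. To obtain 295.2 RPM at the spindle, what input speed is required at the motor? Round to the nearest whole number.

Overall ratio R = 0.30357 × 1.375 × 4.75 × 2.7353 = 5.4233.
Required input speed = output speed × R = 295.2 × 5.4233 = 1600.9 RPM.

1601 RPM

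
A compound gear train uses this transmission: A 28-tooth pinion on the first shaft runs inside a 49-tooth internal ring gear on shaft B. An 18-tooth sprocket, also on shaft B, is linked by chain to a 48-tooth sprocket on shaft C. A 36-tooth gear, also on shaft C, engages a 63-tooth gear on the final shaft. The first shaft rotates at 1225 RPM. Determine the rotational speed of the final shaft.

150 RPM

Internal gear: ratio = 49/28 = 1.75, so shaft B turns at 1225 / 1.75 = 700 RPM.
Chain: ratio = 48/18 = 2.6667, so shaft C turns at 700 / 2.6667 = 262.5 RPM.
Gear mesh: ratio = 63/36 = 1.75, so the final shaft turns at 262.5 / 1.75 = 150 RPM.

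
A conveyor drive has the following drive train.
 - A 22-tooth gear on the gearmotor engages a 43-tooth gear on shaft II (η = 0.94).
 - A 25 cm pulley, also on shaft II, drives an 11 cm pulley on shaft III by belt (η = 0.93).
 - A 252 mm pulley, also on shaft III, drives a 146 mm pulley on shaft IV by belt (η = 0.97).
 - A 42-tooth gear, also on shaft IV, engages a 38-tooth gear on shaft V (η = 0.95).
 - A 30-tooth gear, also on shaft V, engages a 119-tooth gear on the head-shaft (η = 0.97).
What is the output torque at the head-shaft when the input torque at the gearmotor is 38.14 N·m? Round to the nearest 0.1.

After the gear mesh (43/22): 38.14 × 1.9545 × 0.94 = 70.074 N·m
After the belt (11/25): 70.074 × 0.44 × 0.93 = 28.674 N·m
After the belt (146/252): 28.674 × 0.57937 × 0.97 = 16.114 N·m
After the gear mesh (38/42): 16.114 × 0.90476 × 0.95 = 13.851 N·m
After the gear mesh (119/30): 13.851 × 3.9667 × 0.97 = 53.293 N·m

53.3 N·m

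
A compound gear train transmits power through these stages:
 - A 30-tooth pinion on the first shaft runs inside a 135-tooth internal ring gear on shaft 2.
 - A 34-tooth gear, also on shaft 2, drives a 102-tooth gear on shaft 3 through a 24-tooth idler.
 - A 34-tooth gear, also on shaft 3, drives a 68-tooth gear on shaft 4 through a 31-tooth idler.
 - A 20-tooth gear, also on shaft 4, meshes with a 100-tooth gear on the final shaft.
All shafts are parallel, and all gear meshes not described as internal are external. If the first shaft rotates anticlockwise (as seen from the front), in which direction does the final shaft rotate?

clockwise

the first shaft → shaft 2: internal mesh, same direction → CCW.
shaft 2 → shaft 3: driver → idler → driven is 2 external meshes, 2 reversals → CCW.
shaft 3 → shaft 4: driver → idler → driven is 2 external meshes, 2 reversals → CCW.
shaft 4 → the final shaft: external mesh, 1 reversal → CW.
5 reversals in total — an odd number — so the final shaft turns opposite to the first shaft.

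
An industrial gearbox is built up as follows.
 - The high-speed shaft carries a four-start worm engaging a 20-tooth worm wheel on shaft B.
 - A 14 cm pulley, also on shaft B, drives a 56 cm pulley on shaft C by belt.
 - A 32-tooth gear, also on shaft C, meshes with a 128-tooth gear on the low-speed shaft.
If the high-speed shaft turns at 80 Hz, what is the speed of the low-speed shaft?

1 Hz

Worm: ratio = 20/4 = 5, so shaft B turns at 80 / 5 = 16 Hz.
Belt: ratio = 56/14 = 4, so shaft C turns at 16 / 4 = 4 Hz.
Gear mesh: ratio = 128/32 = 4, so the low-speed shaft turns at 4 / 4 = 1 Hz.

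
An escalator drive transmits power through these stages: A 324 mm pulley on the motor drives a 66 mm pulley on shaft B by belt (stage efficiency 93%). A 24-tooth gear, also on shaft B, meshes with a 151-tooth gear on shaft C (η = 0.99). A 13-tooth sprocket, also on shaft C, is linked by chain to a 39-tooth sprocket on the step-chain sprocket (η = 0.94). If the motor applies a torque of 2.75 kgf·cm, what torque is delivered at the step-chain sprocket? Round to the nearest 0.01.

After the belt (66/324): 2.75 × 0.2037 × 0.93 = 0.52097 kgf·cm
After the gear mesh (151/24): 0.52097 × 6.2917 × 0.99 = 3.245 kgf·cm
After the chain (39/13): 3.245 × 3 × 0.94 = 9.1509 kgf·cm

9.15 kgf·cm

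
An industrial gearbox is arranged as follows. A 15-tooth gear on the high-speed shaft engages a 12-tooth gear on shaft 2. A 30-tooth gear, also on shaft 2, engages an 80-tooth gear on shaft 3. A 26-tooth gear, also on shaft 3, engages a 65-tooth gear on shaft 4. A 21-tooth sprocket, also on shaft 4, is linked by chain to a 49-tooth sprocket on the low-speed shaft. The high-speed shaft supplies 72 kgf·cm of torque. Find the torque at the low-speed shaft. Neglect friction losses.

896 kgf·cm

gear mesh 12/15 = 0.8 → τ = 72·0.8 = 57.6 kgf·cm
gear mesh 80/30 = 2.6667 → τ = 57.6·2.6667 = 153.6 kgf·cm
gear mesh 65/26 = 2.5 → τ = 153.6·2.5 = 384 kgf·cm
chain 49/21 = 2.3333 → τ = 384·2.3333 = 896 kgf·cm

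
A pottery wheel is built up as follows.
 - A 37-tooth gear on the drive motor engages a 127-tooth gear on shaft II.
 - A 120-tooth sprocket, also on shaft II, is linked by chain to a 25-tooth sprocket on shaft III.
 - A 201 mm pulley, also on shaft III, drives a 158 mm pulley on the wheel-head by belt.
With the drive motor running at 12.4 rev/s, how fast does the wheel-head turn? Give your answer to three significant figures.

gear mesh 127/37 = 3.4324 → 12.4/3.4324 = 3.6126 rev/s
chain 25/120 = 0.20833 → 3.6126/0.20833 = 17.34 rev/s
belt 158/201 = 0.78607 → 17.34/0.78607 = 22.06 rev/s

22.1 rev/s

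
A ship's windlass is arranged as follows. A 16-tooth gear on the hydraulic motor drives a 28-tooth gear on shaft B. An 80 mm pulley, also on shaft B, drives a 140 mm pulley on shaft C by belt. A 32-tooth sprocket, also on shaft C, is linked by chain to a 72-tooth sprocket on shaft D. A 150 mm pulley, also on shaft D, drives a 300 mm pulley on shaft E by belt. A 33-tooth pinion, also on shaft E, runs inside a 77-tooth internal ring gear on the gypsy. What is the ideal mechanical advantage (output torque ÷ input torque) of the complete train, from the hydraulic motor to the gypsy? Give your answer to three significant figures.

32.2

Each stage contributes driven/driver: gear mesh 28/16 = 1.75, belt 140/80 = 1.75, chain 72/32 = 2.25, belt 300/150 = 2, internal gear 77/33 = 2.3333.
Overall: 1.75 × 1.75 × 2.25 × 2 × 2.3333 = 32.156.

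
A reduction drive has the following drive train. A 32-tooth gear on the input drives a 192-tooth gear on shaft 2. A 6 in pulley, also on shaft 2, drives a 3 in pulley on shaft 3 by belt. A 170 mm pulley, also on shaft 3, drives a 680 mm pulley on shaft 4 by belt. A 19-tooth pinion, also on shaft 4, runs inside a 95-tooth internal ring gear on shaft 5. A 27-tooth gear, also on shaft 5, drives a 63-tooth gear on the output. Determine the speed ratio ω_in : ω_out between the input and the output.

140

Each stage contributes driven/driver: gear mesh 192/32 = 6, belt 3/6 = 0.5, belt 680/170 = 4, internal gear 95/19 = 5, gear mesh 63/27 = 2.3333.
Overall: 6 × 0.5 × 4 × 5 × 2.3333 = 140.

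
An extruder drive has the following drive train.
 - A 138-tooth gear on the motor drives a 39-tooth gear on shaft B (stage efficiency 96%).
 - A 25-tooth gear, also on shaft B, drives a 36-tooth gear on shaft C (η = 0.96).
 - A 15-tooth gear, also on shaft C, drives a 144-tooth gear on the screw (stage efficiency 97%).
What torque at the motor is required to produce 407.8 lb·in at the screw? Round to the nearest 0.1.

Overall ratio R = 0.28261 × 1.44 × 9.6 = 3.9068; overall efficiency η = 0.96 × 0.96 × 0.97 = 0.8940.
Input torque = output torque / (R × η) = 407.8 / (3.9068 × 0.8940) = 116.77 lb·in.

116.8 lb·in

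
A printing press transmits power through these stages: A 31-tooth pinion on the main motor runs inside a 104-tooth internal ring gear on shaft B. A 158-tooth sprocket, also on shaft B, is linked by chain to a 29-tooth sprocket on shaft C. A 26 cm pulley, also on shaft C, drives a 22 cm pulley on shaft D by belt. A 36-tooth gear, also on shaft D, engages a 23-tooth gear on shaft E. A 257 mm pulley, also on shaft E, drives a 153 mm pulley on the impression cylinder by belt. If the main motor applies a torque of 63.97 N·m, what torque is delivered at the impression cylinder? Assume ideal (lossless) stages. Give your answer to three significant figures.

internal gear 104/31 = 3.3548 → τ = 63.97·3.3548 = 214.61 N·m
chain 29/158 = 0.18354 → τ = 214.61·0.18354 = 39.39 N·m
belt 22/26 = 0.84615 → τ = 39.39·0.84615 = 33.33 N·m
gear mesh 23/36 = 0.63889 → τ = 33.33·0.63889 = 21.294 N·m
belt 153/257 = 0.59533 → τ = 21.294·0.59533 = 12.677 N·m

12.7 N·m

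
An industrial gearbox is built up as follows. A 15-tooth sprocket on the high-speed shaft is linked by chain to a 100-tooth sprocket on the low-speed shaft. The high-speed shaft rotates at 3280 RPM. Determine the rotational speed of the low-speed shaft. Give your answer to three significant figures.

492 RPM

the high-speed shaft → the low-speed shaft (chain, 100/15): 3280 ÷ 6.6667 = 492 RPM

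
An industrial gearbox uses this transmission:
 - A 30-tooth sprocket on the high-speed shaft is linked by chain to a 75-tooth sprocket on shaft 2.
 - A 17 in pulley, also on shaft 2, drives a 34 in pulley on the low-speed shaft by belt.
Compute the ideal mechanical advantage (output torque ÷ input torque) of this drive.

5

Each stage contributes driven/driver: chain 75/30 = 2.5, belt 34/17 = 2.
Overall: 2.5 × 2 = 5.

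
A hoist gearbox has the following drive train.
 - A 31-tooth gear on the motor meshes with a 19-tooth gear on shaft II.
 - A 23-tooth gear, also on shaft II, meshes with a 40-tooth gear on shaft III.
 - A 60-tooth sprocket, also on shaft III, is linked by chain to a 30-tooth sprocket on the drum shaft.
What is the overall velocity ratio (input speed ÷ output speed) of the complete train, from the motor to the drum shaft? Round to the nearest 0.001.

Each stage contributes driven/driver: gear mesh 19/31 = 0.6129, gear mesh 40/23 = 1.7391, chain 30/60 = 0.5.
Overall: 0.6129 × 1.7391 × 0.5 = 0.53296.

0.533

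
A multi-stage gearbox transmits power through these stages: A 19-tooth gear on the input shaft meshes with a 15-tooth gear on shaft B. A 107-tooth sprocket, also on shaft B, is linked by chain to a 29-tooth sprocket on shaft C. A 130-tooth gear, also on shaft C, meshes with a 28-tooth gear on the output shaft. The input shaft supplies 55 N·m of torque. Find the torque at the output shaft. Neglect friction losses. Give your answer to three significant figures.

After the gear mesh (15/19): 55 × 0.78947 = 43.421 N·m
After the chain (29/107): 43.421 × 0.27103 = 11.768 N·m
After the gear mesh (28/130): 11.768 × 0.21538 = 2.5347 N·m

2.53 N·m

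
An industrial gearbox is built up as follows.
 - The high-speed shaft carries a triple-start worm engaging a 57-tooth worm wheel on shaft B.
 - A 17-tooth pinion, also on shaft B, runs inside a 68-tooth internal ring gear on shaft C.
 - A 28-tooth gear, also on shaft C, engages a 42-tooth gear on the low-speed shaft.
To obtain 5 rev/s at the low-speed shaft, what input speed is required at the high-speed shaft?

Overall ratio R = 19 × 4 × 1.5 = 114.
Required input speed = output speed × R = 5 × 114 = 570 rev/s.

570 rev/s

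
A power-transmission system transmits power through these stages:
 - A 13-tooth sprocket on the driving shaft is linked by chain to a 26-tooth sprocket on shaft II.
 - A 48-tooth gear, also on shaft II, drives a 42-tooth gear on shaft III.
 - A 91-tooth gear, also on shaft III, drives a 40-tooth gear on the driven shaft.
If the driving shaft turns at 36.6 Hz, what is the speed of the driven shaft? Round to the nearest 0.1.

Chain: ratio = 26/13 = 2, so shaft II turns at 36.6 / 2 = 18.3 Hz.
Gear mesh: ratio = 42/48 = 0.875, so shaft III turns at 18.3 / 0.875 = 20.914 Hz.
Gear mesh: ratio = 40/91 = 0.43956, so the driven shaft turns at 20.914 / 0.43956 = 47.58 Hz.

47.6 Hz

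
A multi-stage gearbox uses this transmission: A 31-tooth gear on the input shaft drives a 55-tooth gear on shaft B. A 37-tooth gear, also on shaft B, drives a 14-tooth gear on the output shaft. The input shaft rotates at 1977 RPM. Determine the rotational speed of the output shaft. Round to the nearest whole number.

2945 RPM

gear mesh 55/31 = 1.7742 → 1977/1.7742 = 1114.3 RPM
gear mesh 14/37 = 0.37838 → 1114.3/0.37838 = 2945 RPM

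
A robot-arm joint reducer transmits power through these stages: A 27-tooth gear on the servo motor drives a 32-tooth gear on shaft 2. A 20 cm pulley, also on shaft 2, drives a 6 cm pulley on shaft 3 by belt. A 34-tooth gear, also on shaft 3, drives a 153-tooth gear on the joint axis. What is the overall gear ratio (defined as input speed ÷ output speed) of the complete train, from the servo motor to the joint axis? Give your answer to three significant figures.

Each stage contributes driven/driver: gear mesh 32/27 = 1.1852, belt 6/20 = 0.3, gear mesh 153/34 = 4.5.
Overall: 1.1852 × 0.3 × 4.5 = 1.6.

1.60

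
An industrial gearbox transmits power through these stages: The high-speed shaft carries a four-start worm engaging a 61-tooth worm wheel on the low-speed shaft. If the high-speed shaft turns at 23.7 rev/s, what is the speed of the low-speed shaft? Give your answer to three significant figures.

1.55 rev/s

Worm: ratio = 61/4 = 15.25, so the low-speed shaft turns at 23.7 / 15.25 = 1.5541 rev/s.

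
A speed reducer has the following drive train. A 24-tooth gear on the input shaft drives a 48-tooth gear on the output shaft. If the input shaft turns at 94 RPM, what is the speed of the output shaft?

the input shaft → the output shaft (gear mesh, 48/24): 94 ÷ 2 = 47 RPM

47 RPM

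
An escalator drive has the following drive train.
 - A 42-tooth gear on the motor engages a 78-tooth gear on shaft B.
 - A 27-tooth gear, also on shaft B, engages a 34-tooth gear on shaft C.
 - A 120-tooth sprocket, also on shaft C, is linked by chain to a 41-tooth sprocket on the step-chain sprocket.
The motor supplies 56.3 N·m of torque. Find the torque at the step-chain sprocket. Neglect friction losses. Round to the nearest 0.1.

Gear mesh: ratio = 78/42 = 1.8571; torque at shaft B = 56.3 × 1.8571 = 104.56 N·m.
Gear mesh: ratio = 34/27 = 1.2593; torque at shaft C = 104.56 × 1.2593 = 131.66 N·m.
Chain: ratio = 41/120 = 0.34167; torque at the step-chain sprocket = 131.66 × 0.34167 = 44.985 N·m.

45.0 N·m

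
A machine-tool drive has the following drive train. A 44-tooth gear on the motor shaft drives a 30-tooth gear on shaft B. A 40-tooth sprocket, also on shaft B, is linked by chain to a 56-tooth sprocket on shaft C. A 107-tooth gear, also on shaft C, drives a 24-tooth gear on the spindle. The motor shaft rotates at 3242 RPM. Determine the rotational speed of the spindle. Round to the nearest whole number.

15142 RPM

gear mesh 30/44 = 0.68182 → 3242/0.68182 = 4754.9 RPM
chain 56/40 = 1.4 → 4754.9/1.4 = 3396.4 RPM
gear mesh 24/107 = 0.2243 → 3396.4/0.2243 = 15142 RPM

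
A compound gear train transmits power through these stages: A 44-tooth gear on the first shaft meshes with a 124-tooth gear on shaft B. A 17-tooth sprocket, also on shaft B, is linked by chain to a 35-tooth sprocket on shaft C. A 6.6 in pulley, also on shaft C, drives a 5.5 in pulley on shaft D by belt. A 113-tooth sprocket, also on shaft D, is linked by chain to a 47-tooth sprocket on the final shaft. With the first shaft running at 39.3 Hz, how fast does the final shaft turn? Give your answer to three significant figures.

gear mesh 124/44 = 2.8182 → 39.3/2.8182 = 13.945 Hz
chain 35/17 = 2.0588 → 13.945/2.0588 = 6.7734 Hz
belt 5.5/6.6 = 0.83333 → 6.7734/0.83333 = 8.128 Hz
chain 47/113 = 0.41593 → 8.128/0.41593 = 19.542 Hz

19.5 Hz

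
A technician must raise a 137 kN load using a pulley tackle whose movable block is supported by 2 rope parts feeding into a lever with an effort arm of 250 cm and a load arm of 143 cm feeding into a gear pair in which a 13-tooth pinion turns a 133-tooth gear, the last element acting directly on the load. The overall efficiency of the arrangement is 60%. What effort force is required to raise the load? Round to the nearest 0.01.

6.38 kN

Block-and-tackle MA = number of supporting rope parts = 2.
Lever MA = effort arm / load arm = 250/143 = 1.7483.
Gear pair MA = 133/13 = 10.231.
Combined ideal MA = 2 × 1.7483 × 10.231 = 35.772.
Actual MA = 35.772 × 0.60 = 21.463.
Effort = load / actual MA = 137 / 21.463 = 6.383 kN.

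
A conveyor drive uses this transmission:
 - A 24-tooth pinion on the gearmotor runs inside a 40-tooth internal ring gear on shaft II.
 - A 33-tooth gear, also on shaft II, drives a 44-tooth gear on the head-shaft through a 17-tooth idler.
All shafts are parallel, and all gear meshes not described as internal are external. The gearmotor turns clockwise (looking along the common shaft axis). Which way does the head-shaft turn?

clockwise

the gearmotor → shaft II: internal mesh, same direction → CW.
shaft II → the head-shaft: driver → idler → driven is 2 external meshes, 2 reversals → CW.
2 reversals in total — an even number — so the head-shaft turns the same way as the gearmotor.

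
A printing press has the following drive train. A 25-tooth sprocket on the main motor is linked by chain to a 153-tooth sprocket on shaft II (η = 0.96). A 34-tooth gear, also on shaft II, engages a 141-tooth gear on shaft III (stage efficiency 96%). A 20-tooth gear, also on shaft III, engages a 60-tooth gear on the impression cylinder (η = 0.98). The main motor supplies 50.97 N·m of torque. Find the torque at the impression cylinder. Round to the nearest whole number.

3505 N·m

Chain: ratio = 153/25 = 6.12; torque at shaft II = 50.97 × 6.12 × 0.96 = 299.46 N·m.
Gear mesh: ratio = 141/34 = 4.1471; torque at shaft III = 299.46 × 4.1471 × 0.96 = 1192.2 N·m.
Gear mesh: ratio = 60/20 = 3; torque at the impression cylinder = 1192.2 × 3 × 0.98 = 3505.1 N·m.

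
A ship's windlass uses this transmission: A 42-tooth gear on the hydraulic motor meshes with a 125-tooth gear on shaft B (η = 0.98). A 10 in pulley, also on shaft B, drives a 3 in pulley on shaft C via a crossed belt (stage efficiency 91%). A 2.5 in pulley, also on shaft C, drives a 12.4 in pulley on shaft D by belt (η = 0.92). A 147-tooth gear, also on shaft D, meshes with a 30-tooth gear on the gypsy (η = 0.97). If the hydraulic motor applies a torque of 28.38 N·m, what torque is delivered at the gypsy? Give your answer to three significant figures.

After the gear mesh (125/42): 28.38 × 2.9762 × 0.98 = 82.775 N·m
After the belt (3/10): 82.775 × 0.3 × 0.91 = 22.598 N·m
After the belt (12.4/2.5): 22.598 × 4.96 × 0.92 = 103.12 N·m
After the gear mesh (30/147): 103.12 × 0.20408 × 0.97 = 20.413 N·m

20.4 N·m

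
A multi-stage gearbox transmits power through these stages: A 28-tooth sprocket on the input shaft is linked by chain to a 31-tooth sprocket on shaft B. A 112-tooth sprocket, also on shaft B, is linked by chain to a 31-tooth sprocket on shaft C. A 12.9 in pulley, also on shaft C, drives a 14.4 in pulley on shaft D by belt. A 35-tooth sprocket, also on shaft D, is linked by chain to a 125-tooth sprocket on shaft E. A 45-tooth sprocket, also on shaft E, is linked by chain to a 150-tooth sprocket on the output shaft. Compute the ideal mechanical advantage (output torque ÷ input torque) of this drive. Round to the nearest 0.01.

Each stage contributes driven/driver: chain 31/28 = 1.1071, chain 31/112 = 0.27679, belt 14.4/12.9 = 1.1163, chain 125/35 = 3.5714, chain 150/45 = 3.3333.
Overall: 1.1071 × 0.27679 × 1.1163 × 3.5714 × 3.3333 = 4.0723.

4.07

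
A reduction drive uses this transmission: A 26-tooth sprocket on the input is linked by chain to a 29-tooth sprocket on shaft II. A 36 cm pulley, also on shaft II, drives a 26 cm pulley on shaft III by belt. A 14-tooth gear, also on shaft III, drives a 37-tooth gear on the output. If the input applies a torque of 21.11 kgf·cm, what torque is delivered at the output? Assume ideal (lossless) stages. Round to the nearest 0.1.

44.9 kgf·cm

After the chain (29/26): 21.11 × 1.1154 = 23.546 kgf·cm
After the belt (26/36): 23.546 × 0.72222 = 17.005 kgf·cm
After the gear mesh (37/14): 17.005 × 2.6429 = 44.943 kgf·cm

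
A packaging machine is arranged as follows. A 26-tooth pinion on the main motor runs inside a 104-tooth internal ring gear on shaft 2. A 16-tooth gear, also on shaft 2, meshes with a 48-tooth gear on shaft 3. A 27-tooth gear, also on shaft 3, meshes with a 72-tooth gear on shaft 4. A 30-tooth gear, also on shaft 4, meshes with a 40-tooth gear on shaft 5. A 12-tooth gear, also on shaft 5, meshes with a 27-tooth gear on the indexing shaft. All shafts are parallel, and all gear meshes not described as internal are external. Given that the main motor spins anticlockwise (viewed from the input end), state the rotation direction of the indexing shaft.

the main motor → shaft 2: internal mesh, same direction → CCW.
shaft 2 → shaft 3: external mesh, 1 reversal → CW.
shaft 3 → shaft 4: external mesh, 1 reversal → CCW.
shaft 4 → shaft 5: external mesh, 1 reversal → CW.
shaft 5 → the indexing shaft: external mesh, 1 reversal → CCW.
4 reversals in total — an even number — so the indexing shaft turns the same way as the main motor.

anticlockwise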